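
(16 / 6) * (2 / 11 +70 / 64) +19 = 22.40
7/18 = 0.39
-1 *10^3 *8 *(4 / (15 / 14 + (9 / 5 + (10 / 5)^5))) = -2240000/2441 = -917.66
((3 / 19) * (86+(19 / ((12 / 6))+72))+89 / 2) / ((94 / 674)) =454276/893 = 508.71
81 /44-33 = -1371/44 = -31.16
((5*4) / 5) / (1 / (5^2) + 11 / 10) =200/57 = 3.51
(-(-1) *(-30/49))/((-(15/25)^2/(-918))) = -76500/49 = -1561.22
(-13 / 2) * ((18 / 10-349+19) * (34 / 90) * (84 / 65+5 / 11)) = 11614451/8250 = 1407.81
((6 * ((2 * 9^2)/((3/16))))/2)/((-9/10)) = -2880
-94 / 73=-1.29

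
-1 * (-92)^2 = -8464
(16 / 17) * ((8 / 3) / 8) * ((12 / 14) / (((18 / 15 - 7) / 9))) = -0.42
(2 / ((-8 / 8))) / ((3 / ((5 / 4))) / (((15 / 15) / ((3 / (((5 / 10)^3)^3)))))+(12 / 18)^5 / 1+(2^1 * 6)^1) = -1215/2246858 = 0.00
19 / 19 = 1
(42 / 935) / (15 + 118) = 6/17765 = 0.00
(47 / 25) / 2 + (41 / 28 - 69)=-46617/700 = -66.60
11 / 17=0.65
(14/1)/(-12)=-7/6 = -1.17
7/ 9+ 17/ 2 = 167/18 = 9.28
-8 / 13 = -0.62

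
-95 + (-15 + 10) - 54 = -154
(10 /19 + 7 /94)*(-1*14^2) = -105154/893 = -117.75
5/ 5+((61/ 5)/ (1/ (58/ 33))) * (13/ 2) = 23162/165 = 140.38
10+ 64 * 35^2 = 78410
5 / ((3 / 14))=70/3 = 23.33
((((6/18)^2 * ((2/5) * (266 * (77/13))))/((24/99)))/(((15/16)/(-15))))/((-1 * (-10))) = -450604/975 = -462.16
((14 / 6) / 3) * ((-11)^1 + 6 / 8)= -287/36 = -7.97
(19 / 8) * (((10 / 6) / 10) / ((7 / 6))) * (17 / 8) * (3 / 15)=323/2240 = 0.14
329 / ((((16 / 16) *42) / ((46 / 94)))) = 23/6 = 3.83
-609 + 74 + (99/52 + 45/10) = -27487/52 = -528.60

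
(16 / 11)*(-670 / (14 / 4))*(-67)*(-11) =-1436480/7 = -205211.43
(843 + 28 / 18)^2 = 57775201/81 = 713274.09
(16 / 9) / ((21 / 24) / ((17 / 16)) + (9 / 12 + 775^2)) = 1088/367583463 = 0.00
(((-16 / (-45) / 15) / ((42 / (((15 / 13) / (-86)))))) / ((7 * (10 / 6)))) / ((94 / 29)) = -58/289659825 = 0.00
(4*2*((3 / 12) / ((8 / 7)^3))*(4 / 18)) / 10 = 343/11520 = 0.03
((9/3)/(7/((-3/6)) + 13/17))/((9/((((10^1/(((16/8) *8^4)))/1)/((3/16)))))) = -17/103680 = 0.00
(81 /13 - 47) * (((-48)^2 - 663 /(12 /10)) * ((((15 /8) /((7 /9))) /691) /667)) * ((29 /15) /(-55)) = 1670931/127271144 = 0.01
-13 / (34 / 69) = -897/34 = -26.38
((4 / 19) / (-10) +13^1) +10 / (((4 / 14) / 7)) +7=25173/95 = 264.98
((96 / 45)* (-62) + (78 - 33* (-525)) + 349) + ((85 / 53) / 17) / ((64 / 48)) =56030977/3180 = 17619.80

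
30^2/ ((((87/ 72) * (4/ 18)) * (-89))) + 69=80889/2581 = 31.34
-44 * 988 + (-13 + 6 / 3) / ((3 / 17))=-130603/3 = -43534.33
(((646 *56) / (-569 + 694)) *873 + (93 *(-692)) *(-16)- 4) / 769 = 160293148/96125 = 1667.55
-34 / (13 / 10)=-340/13 = -26.15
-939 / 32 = -29.34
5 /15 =1/3 = 0.33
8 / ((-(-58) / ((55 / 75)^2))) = 484/6525 = 0.07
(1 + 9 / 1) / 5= 2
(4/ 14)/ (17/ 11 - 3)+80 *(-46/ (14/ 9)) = -132491/56 = -2365.91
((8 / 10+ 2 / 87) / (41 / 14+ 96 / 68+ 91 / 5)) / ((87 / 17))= 1448468/203023287 = 0.01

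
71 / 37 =1.92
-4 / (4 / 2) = -2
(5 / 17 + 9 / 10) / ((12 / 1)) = 203/2040 = 0.10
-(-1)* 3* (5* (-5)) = -75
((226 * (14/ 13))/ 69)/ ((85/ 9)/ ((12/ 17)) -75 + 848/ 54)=-12656/164749 = -0.08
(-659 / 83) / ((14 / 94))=-30973/581 = -53.31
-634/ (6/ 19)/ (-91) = 22.06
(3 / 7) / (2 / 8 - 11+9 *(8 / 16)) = -12/175 = -0.07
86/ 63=1.37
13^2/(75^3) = 169/421875 = 0.00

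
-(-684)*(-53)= -36252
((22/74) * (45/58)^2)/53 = 22275/6596804 = 0.00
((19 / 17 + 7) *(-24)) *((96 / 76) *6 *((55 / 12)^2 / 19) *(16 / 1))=-160300800/6137 = -26120.38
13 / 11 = 1.18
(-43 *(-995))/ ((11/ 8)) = 342280/11 = 31116.36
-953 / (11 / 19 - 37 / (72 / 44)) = 325926/7535 = 43.25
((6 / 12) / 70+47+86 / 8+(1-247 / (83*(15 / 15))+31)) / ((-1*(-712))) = 504199/4136720 = 0.12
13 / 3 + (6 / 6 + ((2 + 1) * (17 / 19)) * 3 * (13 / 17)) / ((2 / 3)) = 859/57 = 15.07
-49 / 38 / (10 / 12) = -147/95 = -1.55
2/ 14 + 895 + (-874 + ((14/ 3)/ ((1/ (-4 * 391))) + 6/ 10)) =-764077/105 = -7276.92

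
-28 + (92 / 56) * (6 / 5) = -911/35 = -26.03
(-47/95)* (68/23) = -3196/2185 = -1.46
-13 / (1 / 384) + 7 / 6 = -29945/6 = -4990.83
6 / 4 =1.50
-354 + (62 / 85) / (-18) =-270841/765 = -354.04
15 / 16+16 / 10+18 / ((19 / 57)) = 56.54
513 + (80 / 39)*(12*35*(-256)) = -220040.85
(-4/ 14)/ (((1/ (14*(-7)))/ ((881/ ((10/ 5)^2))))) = 6167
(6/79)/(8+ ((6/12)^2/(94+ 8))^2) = 998784/105205327 = 0.01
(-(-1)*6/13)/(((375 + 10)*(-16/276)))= -207/10010 = -0.02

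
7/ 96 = 0.07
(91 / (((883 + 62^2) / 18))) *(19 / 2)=15561/4727 = 3.29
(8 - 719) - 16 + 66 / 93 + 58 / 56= -629521/868 = -725.25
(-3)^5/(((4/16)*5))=-194.40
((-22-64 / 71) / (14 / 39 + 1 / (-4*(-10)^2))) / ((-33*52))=162600/4343141 = 0.04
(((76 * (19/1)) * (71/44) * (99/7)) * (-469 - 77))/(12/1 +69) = -666406/3 = -222135.33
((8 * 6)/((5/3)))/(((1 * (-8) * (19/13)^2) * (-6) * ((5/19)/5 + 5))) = 0.06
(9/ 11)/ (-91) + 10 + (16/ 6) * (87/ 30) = 266131/15015 = 17.72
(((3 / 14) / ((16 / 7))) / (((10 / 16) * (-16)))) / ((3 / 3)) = -3/320 = -0.01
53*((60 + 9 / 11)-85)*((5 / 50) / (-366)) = 7049/20130 = 0.35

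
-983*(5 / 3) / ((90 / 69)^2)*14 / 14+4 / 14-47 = -3816629/3780 = -1009.69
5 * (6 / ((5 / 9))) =54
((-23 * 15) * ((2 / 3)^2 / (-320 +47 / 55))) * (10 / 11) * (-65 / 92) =-0.31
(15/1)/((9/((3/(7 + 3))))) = 1/2 = 0.50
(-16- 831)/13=-847/13 = -65.15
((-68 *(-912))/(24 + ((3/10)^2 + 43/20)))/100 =969/41 = 23.63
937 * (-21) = -19677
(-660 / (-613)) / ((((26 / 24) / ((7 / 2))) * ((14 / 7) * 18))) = 770/7969 = 0.10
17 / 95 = 0.18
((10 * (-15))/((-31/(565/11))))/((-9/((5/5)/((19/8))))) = -226000/19437 = -11.63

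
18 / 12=3/2 = 1.50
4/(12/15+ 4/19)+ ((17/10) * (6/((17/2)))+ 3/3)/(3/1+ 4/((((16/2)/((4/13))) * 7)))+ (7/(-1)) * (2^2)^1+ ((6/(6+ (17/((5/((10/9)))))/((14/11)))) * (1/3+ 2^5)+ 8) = 2141867/339000 = 6.32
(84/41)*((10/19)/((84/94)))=940/779 = 1.21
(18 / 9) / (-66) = -1/33 = -0.03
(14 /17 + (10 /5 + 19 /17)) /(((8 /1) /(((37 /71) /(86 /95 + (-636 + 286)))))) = -235505/320231584 = 0.00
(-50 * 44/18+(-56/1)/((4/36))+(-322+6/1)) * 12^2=-135680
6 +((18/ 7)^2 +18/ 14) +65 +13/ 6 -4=22657/294 = 77.06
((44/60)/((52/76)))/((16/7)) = 1463/3120 = 0.47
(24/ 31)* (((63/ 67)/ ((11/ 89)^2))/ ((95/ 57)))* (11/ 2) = 17964828/114235 = 157.26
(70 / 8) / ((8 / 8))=35/4 = 8.75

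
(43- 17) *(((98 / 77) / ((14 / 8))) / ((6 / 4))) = 416/33 = 12.61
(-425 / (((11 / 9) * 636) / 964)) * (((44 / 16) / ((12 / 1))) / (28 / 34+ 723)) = -348245/2086928 = -0.17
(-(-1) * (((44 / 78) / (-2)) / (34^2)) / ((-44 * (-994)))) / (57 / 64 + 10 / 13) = -2/595071519 = 0.00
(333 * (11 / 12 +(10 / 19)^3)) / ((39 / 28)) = 254.01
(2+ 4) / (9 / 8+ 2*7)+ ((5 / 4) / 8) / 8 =12893/30976 = 0.42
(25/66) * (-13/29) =-325/1914 = -0.17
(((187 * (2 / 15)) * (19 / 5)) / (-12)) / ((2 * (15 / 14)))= -24871/6750 = -3.68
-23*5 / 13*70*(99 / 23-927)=7427700/13 = 571361.54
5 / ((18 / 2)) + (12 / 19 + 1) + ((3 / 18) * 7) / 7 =805/342 = 2.35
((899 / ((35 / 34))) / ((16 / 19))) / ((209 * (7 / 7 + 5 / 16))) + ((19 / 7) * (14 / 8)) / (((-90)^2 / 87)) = 22304509/5821200 = 3.83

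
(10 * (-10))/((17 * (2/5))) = -250/17 = -14.71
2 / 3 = 0.67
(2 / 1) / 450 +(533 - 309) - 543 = -71774/225 = -319.00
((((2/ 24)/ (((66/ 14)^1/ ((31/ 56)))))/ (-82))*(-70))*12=0.10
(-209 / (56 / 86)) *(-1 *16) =35948/7 = 5135.43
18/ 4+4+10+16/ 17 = 19.44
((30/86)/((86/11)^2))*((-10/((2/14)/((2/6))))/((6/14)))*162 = -4002075/79507 = -50.34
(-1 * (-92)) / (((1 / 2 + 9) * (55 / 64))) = 11776/1045 = 11.27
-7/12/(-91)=1/156 = 0.01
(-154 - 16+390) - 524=-304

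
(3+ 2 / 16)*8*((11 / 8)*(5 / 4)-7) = -4225/32 = -132.03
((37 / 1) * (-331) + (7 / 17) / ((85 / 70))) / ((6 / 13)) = -46010705/1734 = -26534.43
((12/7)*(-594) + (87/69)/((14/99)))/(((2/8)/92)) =-371448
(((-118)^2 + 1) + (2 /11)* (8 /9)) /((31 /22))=2757182/279 = 9882.37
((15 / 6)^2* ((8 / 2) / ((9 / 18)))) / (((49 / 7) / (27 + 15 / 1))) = 300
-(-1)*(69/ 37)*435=30015/37 = 811.22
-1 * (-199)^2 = -39601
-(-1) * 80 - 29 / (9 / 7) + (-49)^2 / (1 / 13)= 281434/9 = 31270.44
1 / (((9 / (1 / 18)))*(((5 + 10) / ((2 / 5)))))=1/6075 = 0.00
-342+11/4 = -339.25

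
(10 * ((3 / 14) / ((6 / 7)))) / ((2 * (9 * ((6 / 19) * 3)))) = 95/648 = 0.15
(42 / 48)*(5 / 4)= 35/32 = 1.09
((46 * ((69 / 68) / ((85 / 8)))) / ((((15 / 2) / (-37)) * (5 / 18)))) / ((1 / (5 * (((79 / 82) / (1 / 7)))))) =-2630.83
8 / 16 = 0.50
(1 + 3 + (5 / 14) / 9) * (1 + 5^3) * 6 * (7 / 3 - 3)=-2036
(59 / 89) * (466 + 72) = 31742/89 = 356.65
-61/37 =-1.65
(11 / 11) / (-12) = -0.08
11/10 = 1.10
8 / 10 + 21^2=2209/5 = 441.80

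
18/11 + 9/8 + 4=595/88 = 6.76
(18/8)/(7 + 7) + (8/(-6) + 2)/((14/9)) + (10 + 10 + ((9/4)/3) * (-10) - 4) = 509/56 = 9.09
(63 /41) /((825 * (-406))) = -3/653950 = 0.00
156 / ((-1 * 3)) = -52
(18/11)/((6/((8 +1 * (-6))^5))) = 96/11 = 8.73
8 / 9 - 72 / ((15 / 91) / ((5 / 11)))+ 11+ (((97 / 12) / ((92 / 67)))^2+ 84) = -101300789/1489664 = -68.00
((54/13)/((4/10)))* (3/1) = 31.15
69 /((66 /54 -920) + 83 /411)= -85077/1132604 = -0.08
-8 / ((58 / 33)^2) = -2.59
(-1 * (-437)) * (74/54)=16169/27 = 598.85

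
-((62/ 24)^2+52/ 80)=-5273/720 = -7.32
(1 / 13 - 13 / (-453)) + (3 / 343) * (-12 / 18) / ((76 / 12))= 4018240/38378613 = 0.10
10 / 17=0.59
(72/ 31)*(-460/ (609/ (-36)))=397440/6293 = 63.16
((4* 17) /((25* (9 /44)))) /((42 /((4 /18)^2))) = 5984/382725 = 0.02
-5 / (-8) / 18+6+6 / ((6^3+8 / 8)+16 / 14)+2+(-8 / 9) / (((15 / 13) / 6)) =3.44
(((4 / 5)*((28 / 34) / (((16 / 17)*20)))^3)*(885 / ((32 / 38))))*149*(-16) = -171872841/1024000 = -167.84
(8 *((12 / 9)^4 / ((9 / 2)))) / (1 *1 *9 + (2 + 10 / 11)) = 45056/95499 = 0.47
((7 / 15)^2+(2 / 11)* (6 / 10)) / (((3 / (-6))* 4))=-809/4950 = -0.16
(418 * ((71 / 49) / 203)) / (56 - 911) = -1562/447615 = 0.00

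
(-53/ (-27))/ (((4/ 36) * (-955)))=-0.02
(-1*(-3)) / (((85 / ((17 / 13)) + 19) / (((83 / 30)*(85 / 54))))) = 1411/9072 = 0.16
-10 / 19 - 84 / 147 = -1.10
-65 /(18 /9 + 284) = -0.23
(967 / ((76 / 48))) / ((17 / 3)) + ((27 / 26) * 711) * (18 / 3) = 19054449/4199 = 4537.85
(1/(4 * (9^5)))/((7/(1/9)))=1/14880348 = 0.00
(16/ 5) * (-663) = -10608/5 = -2121.60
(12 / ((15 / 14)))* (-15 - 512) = -29512/5 = -5902.40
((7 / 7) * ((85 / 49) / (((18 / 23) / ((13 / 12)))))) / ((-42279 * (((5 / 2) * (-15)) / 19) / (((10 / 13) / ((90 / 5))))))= 437/355352508 = 0.00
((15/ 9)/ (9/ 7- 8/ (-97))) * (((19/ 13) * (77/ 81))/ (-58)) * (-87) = 2.54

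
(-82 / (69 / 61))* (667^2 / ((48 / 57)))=-919160017/24 = -38298334.04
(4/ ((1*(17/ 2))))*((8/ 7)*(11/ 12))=0.49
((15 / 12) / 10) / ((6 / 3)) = 1/16 = 0.06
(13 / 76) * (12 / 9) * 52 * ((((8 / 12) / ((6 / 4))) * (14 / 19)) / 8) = 0.49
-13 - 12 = -25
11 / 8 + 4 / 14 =93/56 = 1.66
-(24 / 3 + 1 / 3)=-25/3 = -8.33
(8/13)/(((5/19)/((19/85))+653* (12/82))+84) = 118408/34776391 = 0.00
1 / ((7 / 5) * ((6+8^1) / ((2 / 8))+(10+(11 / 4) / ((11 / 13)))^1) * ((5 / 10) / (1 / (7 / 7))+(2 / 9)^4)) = 262440/12783827 = 0.02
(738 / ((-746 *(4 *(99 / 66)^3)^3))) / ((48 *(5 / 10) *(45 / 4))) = -164/110126385 = 0.00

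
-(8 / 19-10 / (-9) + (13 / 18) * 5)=-5.14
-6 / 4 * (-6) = 9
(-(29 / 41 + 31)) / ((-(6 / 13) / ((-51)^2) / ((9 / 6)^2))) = 32967675/82 = 402044.82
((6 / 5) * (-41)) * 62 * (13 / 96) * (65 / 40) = -214799/320 = -671.25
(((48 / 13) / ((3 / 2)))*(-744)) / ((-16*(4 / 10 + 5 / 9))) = 66960/559 = 119.79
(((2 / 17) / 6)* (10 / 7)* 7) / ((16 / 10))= 25/204 = 0.12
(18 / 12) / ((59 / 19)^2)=1083/6962 = 0.16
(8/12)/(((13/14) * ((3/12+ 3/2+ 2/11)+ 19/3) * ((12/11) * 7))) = 484/42549 = 0.01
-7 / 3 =-2.33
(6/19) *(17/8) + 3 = 279/76 = 3.67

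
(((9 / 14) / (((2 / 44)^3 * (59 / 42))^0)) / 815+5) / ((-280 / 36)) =-513531/798700 = -0.64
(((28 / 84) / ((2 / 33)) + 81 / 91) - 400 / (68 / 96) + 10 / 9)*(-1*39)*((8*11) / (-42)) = -341350262/7497 = -45531.58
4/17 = 0.24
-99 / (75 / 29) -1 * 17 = -1382/25 = -55.28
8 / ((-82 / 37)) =-148/41 = -3.61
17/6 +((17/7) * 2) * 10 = 51.40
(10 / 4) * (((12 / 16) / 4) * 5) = 75/32 = 2.34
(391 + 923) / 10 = 657/5 = 131.40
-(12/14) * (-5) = 30/7 = 4.29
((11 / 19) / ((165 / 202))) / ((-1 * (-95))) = 202/27075 = 0.01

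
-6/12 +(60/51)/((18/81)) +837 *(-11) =-312875/34 = -9202.21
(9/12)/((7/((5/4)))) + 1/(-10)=19/560 = 0.03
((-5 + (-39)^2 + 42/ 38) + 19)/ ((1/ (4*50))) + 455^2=9770675/19 = 514246.05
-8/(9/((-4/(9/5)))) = 160/81 = 1.98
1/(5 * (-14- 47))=-1/305 = 0.00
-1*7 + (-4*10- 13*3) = -86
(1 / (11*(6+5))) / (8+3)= 1/1331 = 0.00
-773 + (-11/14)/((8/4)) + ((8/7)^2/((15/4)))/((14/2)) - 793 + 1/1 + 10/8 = -8047259/5145 = -1564.09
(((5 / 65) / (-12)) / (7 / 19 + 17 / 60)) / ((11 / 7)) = -665/106249 = -0.01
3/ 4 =0.75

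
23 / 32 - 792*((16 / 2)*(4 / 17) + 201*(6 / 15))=-177253981/2720 = -65166.90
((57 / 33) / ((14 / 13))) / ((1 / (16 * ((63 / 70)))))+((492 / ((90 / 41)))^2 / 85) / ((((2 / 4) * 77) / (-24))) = -169511404/490875 = -345.32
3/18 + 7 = 43/6 = 7.17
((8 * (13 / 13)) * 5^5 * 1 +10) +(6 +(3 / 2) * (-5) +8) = 50033/2 = 25016.50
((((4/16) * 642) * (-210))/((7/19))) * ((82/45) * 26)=-4334356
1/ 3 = 0.33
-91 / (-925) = 91/925 = 0.10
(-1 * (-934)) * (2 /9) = 1868/9 = 207.56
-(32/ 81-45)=3613/81 = 44.60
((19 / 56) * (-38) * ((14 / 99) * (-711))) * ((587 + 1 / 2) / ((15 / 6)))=6701965/22 = 304634.77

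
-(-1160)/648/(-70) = -0.03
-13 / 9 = -1.44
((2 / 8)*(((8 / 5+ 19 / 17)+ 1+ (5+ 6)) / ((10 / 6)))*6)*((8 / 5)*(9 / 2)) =95.37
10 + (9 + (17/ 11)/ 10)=2107/110 = 19.15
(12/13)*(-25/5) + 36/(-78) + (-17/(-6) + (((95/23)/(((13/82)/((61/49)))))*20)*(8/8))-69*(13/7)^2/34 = 68255347/106743 = 639.44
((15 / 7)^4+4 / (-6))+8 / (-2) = 118261/7203 = 16.42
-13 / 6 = -2.17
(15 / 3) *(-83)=-415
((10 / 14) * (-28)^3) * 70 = -1097600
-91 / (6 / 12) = -182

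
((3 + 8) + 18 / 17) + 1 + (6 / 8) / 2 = 1827/136 = 13.43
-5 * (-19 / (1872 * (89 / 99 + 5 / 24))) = 1045/22802 = 0.05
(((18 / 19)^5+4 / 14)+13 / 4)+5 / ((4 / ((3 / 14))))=633224895/138661544 = 4.57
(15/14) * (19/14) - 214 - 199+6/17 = -1370095/3332 = -411.19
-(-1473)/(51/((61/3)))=29951/51 = 587.27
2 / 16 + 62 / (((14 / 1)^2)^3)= 470627/3764768 = 0.13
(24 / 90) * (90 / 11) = 24/11 = 2.18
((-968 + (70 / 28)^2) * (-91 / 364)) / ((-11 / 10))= -19235/88 = -218.58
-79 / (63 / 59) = -73.98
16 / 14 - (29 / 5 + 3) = -268/35 = -7.66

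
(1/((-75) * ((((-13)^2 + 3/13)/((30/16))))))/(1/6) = -39/44000 = 0.00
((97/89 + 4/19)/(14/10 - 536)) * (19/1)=-3665/79299 = -0.05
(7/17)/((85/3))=21/1445 = 0.01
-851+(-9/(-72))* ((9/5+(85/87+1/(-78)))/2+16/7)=-850.54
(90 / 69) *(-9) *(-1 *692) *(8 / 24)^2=20760/23 = 902.61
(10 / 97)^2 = 0.01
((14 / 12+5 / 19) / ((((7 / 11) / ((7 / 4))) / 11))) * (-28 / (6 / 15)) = -3027.65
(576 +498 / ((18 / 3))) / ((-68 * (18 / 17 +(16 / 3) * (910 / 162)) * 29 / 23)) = -3683151/14863544 = -0.25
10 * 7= 70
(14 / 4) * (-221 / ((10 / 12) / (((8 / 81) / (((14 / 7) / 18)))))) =-12376/15 = -825.07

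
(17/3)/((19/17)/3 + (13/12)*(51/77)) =89012/17123 = 5.20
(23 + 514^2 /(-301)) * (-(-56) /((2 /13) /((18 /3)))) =-80269176/43 = -1866725.02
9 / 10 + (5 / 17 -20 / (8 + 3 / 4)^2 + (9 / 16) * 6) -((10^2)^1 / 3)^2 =-331908149/299880 = -1106.80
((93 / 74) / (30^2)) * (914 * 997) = 14124499/11100 = 1272.48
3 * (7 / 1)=21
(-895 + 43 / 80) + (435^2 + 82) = 188412.54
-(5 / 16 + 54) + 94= 635/16 = 39.69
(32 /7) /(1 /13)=416/7 = 59.43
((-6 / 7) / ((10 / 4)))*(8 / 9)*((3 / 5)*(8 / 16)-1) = 16/75 = 0.21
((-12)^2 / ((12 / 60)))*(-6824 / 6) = -818880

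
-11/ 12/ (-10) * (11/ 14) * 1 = 121/1680 = 0.07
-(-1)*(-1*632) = -632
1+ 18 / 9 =3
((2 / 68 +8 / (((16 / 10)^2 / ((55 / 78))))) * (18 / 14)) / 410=71061/10148320 = 0.01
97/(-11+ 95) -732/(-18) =1171/28 = 41.82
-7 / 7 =-1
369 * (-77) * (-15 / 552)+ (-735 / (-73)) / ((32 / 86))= 21468405/26864 = 799.15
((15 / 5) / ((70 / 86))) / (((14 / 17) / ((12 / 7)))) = 7.67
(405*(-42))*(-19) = 323190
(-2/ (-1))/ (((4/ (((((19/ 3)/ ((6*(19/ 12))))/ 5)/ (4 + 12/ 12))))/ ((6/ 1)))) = 2/25 = 0.08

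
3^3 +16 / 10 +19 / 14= 2097/70 = 29.96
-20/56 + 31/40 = 117/280 = 0.42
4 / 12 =1/3 = 0.33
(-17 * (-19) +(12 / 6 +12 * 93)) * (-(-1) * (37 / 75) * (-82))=-4371994/75 = -58293.25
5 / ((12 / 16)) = 6.67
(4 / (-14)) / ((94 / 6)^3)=-54/726761 = 0.00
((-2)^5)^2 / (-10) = -512/5 = -102.40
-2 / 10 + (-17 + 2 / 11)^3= -31659456/6655 = -4757.24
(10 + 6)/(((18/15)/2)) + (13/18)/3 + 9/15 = 7427/270 = 27.51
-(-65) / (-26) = -5/2 = -2.50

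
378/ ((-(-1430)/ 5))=189/143 = 1.32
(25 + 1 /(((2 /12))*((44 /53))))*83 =58847/22 = 2674.86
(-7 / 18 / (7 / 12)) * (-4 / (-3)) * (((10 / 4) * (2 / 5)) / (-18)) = 4/81 = 0.05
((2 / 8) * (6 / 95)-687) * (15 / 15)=-130527/190 = -686.98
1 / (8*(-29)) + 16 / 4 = 927/232 = 4.00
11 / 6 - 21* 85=-10699/6 = -1783.17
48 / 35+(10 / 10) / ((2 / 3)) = 201/70 = 2.87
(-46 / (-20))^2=529/100 = 5.29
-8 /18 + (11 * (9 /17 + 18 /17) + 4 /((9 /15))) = 3625/153 = 23.69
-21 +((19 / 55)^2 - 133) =-465489/3025 = -153.88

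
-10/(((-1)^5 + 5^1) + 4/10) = -25/11 = -2.27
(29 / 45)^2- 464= -463.58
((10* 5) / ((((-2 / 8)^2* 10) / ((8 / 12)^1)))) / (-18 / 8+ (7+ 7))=640/141 = 4.54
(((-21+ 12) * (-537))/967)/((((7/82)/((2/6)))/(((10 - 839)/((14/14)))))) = -109512558/6769 = -16178.54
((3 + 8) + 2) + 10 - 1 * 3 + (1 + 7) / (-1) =12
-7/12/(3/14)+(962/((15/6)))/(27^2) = -15997/7290 = -2.19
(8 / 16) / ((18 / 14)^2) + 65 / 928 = 28001/75168 = 0.37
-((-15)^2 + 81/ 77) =-17406/77 = -226.05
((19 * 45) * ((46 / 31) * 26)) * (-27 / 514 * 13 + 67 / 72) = 130180115/15934 = 8169.96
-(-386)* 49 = 18914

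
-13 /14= -0.93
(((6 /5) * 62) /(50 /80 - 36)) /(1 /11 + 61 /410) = -2684352/305923 = -8.77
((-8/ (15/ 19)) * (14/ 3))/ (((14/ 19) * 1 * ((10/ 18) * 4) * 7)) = -722/175 = -4.13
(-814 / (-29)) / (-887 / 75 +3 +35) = 61050/56927 = 1.07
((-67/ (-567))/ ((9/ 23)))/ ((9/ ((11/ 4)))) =16951/183708 = 0.09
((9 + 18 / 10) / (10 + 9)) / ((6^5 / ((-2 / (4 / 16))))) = -1/1710 = 0.00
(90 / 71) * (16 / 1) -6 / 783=375698/18531 = 20.27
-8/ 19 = -0.42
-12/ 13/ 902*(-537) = 3222/5863 = 0.55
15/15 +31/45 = 1.69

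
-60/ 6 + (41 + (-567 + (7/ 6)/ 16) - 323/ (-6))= -482.09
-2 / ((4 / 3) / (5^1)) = -15/2 = -7.50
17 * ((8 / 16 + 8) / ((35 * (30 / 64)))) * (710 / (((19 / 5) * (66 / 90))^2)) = 246228000/305767 = 805.28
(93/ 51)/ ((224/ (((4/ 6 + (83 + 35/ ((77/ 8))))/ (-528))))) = -89311/66350592 = 0.00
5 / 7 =0.71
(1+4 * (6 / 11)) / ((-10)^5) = -7/220000 = 0.00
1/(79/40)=40/79 = 0.51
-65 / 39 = -5/3 = -1.67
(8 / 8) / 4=1/4 = 0.25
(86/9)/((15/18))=172/15 = 11.47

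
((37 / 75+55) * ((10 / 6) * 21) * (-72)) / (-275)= 699216/1375 = 508.52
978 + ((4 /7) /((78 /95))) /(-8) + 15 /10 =1069519/1092 = 979.41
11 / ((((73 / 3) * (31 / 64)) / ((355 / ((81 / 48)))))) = 3998720/20367 = 196.33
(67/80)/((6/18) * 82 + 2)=201/7040 = 0.03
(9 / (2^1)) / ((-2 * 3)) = -3/4 = -0.75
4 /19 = 0.21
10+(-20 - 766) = -776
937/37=25.32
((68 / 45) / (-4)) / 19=-17/855 = -0.02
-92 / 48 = -23/12 = -1.92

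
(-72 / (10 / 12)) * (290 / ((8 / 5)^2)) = -19575/2 = -9787.50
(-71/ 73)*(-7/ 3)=2.27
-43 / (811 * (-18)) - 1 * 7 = -102143/14598 = -7.00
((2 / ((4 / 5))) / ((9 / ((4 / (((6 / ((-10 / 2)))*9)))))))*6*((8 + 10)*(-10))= 1000/9 = 111.11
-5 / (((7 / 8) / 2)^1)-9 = -143/7 = -20.43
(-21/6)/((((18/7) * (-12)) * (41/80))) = 245/1107 = 0.22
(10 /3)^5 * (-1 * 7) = -700000/243 = -2880.66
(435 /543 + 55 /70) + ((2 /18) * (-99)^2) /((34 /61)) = 42116950/21539 = 1955.38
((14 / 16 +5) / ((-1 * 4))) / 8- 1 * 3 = -815/256 = -3.18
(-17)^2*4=1156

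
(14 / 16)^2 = 49/64 = 0.77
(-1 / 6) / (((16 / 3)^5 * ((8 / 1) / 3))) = -243/16777216 = 0.00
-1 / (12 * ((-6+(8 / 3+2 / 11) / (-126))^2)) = -1440747/627101764 = 0.00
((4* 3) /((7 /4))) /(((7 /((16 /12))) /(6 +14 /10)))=2368/245 = 9.67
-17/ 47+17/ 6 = 697/282 = 2.47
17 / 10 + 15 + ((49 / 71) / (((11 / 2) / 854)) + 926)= 8199407/7810 = 1049.86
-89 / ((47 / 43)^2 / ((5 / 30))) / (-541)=164561/7170414 = 0.02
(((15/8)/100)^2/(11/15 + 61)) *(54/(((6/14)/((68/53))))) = 28917/31409920 = 0.00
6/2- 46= -43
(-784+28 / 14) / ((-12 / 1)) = 391/6 = 65.17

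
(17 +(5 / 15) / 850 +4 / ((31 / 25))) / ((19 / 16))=12791048/750975 = 17.03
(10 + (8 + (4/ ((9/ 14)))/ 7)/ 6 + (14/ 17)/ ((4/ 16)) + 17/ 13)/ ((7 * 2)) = 95969/83538 = 1.15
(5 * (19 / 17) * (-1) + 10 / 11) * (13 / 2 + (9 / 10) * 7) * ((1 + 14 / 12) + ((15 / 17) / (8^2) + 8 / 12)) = -1626275/9537 = -170.52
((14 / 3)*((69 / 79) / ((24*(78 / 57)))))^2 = 9357481/607523904 = 0.02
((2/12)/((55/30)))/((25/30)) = 0.11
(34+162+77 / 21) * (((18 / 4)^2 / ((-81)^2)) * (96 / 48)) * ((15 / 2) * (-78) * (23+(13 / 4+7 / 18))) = -37338665/1944 = -19207.13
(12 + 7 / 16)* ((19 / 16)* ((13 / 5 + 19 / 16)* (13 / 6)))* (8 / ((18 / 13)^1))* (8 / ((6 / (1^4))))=64537889/69120 = 933.71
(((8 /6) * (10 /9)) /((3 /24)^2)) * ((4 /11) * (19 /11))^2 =14786560/395307 = 37.41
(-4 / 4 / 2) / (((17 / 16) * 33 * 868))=-2/121737 = 0.00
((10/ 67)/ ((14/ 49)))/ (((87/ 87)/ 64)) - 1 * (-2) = 2374/67 = 35.43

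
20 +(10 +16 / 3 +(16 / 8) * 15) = 196/3 = 65.33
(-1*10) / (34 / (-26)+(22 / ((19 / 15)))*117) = -2470/501607 = 0.00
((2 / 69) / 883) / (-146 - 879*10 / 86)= -86/650273871 = 0.00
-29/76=-0.38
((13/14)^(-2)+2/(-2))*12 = 324/169 = 1.92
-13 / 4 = -3.25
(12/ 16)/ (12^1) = 1/16 = 0.06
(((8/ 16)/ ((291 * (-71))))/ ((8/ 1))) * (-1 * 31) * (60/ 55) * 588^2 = 2679516/75757 = 35.37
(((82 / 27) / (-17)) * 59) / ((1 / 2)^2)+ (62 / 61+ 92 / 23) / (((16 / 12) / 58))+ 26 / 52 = 9886553/55998 = 176.55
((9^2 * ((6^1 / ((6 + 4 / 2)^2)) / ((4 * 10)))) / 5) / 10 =243/64000 = 0.00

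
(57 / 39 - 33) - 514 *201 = -1343492/13 = -103345.54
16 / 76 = 4/19 = 0.21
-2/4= -1/2 = -0.50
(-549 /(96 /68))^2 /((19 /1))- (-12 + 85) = 9589553/1216 = 7886.15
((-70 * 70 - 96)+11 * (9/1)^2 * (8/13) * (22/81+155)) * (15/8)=150263.65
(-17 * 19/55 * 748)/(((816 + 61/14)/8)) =-2459968/57425 = -42.84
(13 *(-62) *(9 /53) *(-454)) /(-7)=-3293316/371 = -8876.86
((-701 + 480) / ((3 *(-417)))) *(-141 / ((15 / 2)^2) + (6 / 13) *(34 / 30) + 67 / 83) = -1618349/7787475 = -0.21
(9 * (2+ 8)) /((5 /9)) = 162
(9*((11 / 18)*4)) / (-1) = -22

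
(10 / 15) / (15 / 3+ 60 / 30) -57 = -1195/21 = -56.90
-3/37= -0.08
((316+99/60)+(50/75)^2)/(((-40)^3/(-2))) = 0.01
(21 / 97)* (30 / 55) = 126/1067 = 0.12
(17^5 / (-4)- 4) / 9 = -473291/12 = -39440.92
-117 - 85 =-202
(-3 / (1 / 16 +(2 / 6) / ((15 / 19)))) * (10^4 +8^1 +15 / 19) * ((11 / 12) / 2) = -188265330/6631 = -28391.70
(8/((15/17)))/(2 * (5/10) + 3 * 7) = 68/165 = 0.41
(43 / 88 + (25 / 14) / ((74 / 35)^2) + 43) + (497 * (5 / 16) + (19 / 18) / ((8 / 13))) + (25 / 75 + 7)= 112896899/542124 = 208.25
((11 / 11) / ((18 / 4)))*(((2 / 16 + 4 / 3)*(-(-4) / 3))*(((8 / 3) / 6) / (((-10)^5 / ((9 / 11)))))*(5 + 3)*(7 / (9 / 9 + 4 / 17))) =-119/1670625 = 0.00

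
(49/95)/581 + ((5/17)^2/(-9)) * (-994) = 195960457/20508885 = 9.55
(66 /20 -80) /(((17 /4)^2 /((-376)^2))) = -867483136/1445 = -600334.35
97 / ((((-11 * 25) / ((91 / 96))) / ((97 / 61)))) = -856219/1610400 = -0.53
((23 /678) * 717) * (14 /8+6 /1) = 170407/904 = 188.50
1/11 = 0.09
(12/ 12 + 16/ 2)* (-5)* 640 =-28800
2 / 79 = 0.03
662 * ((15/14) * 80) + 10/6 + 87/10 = 56753.22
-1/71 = -0.01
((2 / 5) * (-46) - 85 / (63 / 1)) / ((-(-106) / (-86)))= 267503/16695 = 16.02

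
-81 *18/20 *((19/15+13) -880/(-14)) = -983907/175 = -5622.33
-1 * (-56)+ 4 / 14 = 394/7 = 56.29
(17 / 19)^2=289/361 = 0.80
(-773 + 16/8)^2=594441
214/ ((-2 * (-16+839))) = -0.13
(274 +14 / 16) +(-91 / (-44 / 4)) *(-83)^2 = 5039381/88 = 57265.69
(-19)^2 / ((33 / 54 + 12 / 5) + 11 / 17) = 552330/5597 = 98.68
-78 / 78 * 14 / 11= -14/11 = -1.27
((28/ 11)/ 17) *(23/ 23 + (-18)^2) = 9100/187 = 48.66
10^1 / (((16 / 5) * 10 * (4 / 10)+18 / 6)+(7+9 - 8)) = 50/119 = 0.42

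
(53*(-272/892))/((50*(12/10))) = -901/3345 = -0.27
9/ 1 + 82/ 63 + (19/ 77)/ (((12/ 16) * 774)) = 131567/12771 = 10.30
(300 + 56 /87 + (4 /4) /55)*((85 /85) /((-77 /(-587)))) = 844497529/368445 = 2292.06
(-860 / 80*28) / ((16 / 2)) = -301/8 = -37.62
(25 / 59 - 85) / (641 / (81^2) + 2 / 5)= -169.93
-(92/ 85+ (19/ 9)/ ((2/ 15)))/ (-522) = 8627/266220 = 0.03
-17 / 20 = -0.85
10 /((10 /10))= 10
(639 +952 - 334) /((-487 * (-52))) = 1257/25324 = 0.05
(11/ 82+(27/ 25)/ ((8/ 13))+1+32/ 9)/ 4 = 475619/295200 = 1.61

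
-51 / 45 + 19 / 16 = 13/240 = 0.05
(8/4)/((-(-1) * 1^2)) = 2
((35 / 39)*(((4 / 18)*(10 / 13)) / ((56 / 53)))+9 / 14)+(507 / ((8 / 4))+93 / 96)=260901035/1022112 = 255.26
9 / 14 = 0.64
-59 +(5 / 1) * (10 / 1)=-9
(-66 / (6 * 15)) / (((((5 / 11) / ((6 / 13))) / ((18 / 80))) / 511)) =-556479/6500 = -85.61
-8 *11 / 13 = -6.77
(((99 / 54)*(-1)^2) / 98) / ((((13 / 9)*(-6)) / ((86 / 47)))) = -473/119756 = 0.00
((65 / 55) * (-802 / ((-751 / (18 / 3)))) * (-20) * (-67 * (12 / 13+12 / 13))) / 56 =19344240/57827 = 334.52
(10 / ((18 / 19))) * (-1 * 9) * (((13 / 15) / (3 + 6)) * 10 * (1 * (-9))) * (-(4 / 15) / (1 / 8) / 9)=-15808/81 = -195.16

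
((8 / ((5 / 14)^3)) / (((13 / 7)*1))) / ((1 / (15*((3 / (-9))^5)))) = -153664/26325 = -5.84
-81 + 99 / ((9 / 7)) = -4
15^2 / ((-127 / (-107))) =24075/127 = 189.57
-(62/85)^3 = -238328/614125 = -0.39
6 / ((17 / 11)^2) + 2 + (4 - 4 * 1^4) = 1304/289 = 4.51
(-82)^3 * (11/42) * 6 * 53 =-321447544/7 = -45921077.71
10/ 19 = 0.53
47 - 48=-1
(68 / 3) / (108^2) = 17/8748 = 0.00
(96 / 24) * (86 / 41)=344/41 = 8.39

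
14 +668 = 682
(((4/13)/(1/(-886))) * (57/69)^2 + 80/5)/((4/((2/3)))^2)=-32482/6877 = -4.72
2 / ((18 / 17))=17/9 = 1.89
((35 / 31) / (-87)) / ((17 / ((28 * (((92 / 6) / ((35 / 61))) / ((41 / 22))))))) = -1728496/5639427 = -0.31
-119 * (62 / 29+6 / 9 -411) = 4226047/87 = 48575.25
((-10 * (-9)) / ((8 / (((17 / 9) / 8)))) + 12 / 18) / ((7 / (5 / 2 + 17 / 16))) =6061/3584 = 1.69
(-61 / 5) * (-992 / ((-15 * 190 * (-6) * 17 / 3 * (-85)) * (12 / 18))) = -7564/3431875 = 0.00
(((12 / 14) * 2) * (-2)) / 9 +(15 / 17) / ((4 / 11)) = 2921/1428 = 2.05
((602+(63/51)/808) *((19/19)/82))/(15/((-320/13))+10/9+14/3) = 297687348/209571869 = 1.42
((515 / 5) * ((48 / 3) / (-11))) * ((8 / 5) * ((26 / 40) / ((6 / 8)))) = -171392/825 = -207.75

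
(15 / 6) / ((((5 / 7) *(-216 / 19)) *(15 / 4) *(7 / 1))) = -19/1620 = -0.01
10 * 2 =20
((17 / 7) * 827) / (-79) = -14059/553 = -25.42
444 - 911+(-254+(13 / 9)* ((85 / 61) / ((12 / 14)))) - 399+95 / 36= -7345705/6588 = -1115.01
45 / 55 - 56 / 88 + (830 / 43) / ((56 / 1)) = 6973/13244 = 0.53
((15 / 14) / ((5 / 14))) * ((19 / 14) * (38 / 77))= 1083/539 = 2.01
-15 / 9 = -5/3 = -1.67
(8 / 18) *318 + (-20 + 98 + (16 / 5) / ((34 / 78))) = 57802/255 = 226.67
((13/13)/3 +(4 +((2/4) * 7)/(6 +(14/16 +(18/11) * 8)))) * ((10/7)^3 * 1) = 485000/36897 = 13.14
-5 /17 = -0.29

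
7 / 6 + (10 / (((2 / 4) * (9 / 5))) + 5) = 311/18 = 17.28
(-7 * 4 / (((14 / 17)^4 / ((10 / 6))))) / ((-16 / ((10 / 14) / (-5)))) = -417605/460992 = -0.91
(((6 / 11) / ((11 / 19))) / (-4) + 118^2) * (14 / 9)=23586857/1089 = 21659.19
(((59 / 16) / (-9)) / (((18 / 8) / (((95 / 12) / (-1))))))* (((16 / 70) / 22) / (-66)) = -1121/4939704 = 0.00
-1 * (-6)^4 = -1296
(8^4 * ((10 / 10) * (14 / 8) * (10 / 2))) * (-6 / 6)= -35840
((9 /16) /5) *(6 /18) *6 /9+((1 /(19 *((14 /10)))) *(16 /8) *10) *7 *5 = 20019/760 = 26.34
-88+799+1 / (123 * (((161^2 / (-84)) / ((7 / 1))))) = 15420875/21689 = 711.00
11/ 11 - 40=-39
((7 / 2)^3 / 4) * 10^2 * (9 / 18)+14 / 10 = 537.34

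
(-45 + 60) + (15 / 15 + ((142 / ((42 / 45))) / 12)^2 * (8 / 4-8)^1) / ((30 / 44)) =-4110413/2940 = -1398.10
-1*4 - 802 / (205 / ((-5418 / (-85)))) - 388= -11175836/17425 = -641.37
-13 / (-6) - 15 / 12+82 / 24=4.33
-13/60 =-0.22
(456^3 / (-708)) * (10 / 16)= -4938480/59 = -83703.05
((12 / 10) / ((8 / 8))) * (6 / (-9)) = -4/5 = -0.80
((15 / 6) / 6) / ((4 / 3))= 5/16 = 0.31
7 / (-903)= -1/129 = -0.01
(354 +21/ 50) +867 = 61071/50 = 1221.42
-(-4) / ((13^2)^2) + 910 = 25990514/28561 = 910.00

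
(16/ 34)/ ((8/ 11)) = 11/17 = 0.65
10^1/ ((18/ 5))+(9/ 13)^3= 3.11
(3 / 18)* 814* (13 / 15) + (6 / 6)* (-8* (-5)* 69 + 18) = 130301/45 = 2895.58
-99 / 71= -1.39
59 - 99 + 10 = -30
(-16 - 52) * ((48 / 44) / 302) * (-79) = 32232/1661 = 19.41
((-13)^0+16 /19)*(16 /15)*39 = 76.63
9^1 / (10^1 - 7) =3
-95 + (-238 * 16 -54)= -3957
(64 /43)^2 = 4096/1849 = 2.22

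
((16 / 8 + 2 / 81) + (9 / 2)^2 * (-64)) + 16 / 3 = -104380/81 = -1288.64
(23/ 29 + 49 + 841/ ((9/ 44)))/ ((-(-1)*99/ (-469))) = -509386528/25839 = -19713.86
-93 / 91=-1.02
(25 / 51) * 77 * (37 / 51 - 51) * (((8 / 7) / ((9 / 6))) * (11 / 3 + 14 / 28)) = -141020000/23409 = -6024.18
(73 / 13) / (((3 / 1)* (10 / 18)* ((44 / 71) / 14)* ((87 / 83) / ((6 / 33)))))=3011323/228085 = 13.20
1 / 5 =0.20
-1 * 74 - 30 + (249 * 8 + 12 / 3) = 1892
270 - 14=256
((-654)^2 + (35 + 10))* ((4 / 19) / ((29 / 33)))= 56464452/551 = 102476.32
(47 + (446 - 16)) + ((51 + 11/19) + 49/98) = 20105/38 = 529.08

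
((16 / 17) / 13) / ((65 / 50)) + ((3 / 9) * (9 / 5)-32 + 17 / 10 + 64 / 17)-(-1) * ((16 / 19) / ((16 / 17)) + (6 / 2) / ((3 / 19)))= -3266959/545870 = -5.98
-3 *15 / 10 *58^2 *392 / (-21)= 282576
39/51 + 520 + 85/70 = 124231/238 = 521.98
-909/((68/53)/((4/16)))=-48177/272 = -177.12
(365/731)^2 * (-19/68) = -2531275/36336548 = -0.07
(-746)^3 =-415160936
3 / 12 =1/4 = 0.25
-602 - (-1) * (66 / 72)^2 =-86567/144 = -601.16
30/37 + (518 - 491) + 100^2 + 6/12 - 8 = 741503/74 = 10020.31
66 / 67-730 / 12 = -24059/402 = -59.85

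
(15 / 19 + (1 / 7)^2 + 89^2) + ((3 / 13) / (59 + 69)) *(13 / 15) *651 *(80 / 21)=59030501/7448 = 7925.68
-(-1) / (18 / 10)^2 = 25/81 = 0.31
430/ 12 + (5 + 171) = 1271/6 = 211.83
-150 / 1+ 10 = -140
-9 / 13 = -0.69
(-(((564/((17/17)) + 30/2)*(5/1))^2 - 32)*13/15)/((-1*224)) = 32426.46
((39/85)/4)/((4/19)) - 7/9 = -2851/12240 = -0.23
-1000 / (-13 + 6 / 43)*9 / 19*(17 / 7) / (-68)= -96750/73549 = -1.32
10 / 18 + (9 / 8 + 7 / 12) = 163/72 = 2.26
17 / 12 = 1.42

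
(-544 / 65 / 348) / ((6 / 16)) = -1088/16965 = -0.06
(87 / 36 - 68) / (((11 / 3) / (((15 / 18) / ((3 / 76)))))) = -74765/198 = -377.60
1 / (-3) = -1/3 = -0.33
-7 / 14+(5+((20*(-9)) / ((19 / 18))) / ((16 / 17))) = -3357/19 = -176.68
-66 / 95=-0.69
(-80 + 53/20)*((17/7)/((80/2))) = -3757/800 = -4.70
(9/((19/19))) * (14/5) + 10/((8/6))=327/10 = 32.70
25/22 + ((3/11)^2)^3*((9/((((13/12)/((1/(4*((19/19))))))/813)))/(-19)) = 962485367/875151134 = 1.10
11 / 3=3.67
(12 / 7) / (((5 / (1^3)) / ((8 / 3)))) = 32/35 = 0.91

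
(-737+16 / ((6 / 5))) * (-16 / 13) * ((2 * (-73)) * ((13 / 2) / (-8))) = 316966/3 = 105655.33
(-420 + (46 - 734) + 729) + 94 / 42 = -7912/21 = -376.76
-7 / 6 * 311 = -2177/6 = -362.83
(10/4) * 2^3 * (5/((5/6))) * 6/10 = 72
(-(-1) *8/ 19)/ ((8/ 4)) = 4/19 = 0.21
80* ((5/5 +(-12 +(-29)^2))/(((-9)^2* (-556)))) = -16600/11259 = -1.47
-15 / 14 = -1.07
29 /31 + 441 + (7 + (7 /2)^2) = 57187/124 = 461.19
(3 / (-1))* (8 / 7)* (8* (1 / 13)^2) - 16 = -19120/1183 = -16.16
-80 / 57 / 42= -40/1197 = -0.03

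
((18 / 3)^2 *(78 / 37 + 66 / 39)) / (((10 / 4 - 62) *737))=-131616/42185143 = 0.00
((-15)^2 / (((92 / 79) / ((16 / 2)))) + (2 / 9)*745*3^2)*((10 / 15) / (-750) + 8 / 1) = 125662036/5175 = 24282.52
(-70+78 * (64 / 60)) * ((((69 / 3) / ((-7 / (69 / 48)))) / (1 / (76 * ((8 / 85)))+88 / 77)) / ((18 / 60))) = -884488/5459 = -162.02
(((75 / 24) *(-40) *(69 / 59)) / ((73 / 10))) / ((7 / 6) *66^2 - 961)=-86250/17749147 = 0.00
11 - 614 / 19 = -405/19 = -21.32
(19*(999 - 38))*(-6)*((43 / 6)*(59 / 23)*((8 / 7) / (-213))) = 370584664/34293 = 10806.42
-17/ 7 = -2.43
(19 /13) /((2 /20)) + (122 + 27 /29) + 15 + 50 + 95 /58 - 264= -45101/754 = -59.82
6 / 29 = 0.21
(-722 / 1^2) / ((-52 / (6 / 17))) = 1083/221 = 4.90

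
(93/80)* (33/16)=2.40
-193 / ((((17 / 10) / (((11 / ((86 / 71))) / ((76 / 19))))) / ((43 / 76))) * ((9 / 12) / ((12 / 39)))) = -753665/12597 = -59.83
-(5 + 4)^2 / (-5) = 81/5 = 16.20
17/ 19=0.89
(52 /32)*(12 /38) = 0.51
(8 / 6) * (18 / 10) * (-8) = -96/5 = -19.20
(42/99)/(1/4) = 56/33 = 1.70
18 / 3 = 6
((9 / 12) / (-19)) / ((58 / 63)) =-189/4408 = -0.04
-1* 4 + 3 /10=-37/10 = -3.70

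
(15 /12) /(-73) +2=579/292 = 1.98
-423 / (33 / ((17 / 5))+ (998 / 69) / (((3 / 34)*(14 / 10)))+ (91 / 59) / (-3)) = -614765781/183527794 = -3.35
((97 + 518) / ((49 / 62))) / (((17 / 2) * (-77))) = -76260/64141 = -1.19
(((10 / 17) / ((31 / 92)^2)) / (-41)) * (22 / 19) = -1862080/12726523 = -0.15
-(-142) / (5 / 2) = 284/5 = 56.80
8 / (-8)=-1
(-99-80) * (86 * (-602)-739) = 9399469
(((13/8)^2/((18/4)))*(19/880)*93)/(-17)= -99541/1436160 = -0.07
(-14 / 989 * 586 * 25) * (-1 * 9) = 1845900/989 = 1866.43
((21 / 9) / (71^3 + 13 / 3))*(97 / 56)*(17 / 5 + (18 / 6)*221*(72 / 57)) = 7748651/816046960 = 0.01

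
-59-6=-65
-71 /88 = -0.81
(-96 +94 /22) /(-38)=1009/418 = 2.41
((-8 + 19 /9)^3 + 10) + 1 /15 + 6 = -685822/3645 = -188.15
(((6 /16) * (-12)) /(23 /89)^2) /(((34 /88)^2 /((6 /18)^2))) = -50.15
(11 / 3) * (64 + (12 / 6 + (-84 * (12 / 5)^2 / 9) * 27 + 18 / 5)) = -126676/25 = -5067.04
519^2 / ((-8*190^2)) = -269361/288800 = -0.93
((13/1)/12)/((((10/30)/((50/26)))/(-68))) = -425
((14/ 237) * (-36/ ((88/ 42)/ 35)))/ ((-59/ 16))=493920/51271 = 9.63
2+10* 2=22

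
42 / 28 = 3/2 = 1.50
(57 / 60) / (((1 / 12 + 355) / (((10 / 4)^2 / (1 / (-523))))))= -149055/17044 = -8.75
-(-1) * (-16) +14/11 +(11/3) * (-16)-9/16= -39049/528 = -73.96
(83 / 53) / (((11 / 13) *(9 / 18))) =2158/583 = 3.70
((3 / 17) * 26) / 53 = 78/901 = 0.09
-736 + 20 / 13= -9548/13 = -734.46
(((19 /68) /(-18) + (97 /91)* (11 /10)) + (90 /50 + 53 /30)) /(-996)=-2630707/554692320 = 0.00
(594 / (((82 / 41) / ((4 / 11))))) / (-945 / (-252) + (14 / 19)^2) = 155952/6199 = 25.16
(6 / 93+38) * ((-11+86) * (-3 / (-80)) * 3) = 39825/124 = 321.17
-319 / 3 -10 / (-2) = -304/3 = -101.33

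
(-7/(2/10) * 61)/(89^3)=-2135/704969 = 0.00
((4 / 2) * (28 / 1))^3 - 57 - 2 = 175557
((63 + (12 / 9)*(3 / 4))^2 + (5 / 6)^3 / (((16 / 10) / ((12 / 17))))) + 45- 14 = 10103521/2448 = 4127.26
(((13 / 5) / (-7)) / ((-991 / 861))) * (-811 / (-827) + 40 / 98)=89990121/200791465 = 0.45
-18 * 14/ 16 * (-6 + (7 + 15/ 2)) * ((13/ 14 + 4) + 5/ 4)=-26469/32 = -827.16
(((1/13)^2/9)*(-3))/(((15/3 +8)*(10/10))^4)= -1/14480427 = 0.00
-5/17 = -0.29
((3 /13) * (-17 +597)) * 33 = 57420/13 = 4416.92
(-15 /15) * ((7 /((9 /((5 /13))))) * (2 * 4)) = -280/117 = -2.39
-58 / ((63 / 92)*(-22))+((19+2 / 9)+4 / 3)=16913/693 = 24.41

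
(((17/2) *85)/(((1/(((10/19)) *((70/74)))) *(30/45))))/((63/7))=252875/4218 = 59.95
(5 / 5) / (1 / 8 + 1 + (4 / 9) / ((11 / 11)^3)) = 72/113 = 0.64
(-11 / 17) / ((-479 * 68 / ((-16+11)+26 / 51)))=-2519/28239924 = 0.00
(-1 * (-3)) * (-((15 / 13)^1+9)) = -30.46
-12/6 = -2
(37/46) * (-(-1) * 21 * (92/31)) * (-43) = -66822/31 = -2155.55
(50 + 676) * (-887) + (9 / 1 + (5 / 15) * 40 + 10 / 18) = -5795452/9 = -643939.11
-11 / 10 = -1.10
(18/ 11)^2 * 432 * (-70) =-9797760/121 = -80973.22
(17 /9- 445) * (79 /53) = -315052/477 = -660.49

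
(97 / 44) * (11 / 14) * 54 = 2619/28 = 93.54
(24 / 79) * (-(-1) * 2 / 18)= 8/237 = 0.03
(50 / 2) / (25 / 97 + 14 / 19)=46075/1833 = 25.14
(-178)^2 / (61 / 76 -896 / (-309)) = 8557.91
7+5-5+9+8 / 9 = 152/9 = 16.89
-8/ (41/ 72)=-576/41 = -14.05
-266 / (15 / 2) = -532/15 = -35.47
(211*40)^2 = 71233600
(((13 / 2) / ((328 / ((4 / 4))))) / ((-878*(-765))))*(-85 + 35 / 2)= -39/19582912 = 0.00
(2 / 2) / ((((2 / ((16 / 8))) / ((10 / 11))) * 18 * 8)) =5/792 = 0.01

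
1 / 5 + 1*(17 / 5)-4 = -2/5 = -0.40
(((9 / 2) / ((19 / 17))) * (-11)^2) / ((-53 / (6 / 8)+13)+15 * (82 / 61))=-3387879/260794 = -12.99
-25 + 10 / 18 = -220/9 = -24.44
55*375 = 20625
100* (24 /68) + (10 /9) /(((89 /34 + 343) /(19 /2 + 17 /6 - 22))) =190198580/5393709 = 35.26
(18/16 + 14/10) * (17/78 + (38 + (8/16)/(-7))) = 525907/5460 = 96.32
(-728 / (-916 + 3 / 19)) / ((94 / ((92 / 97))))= 636272/79331159 = 0.01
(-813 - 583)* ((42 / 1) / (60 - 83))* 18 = 1055376/23 = 45885.91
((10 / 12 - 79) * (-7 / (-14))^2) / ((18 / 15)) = -2345/144 = -16.28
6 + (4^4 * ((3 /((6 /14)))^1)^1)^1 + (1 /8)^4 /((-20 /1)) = 147292159/81920 = 1798.00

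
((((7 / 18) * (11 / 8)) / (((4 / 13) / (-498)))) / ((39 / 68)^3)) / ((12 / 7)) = -2676.03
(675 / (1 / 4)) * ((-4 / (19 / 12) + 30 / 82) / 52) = -1136025/10127 = -112.18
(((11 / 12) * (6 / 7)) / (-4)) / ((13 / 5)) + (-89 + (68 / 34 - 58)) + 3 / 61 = -6440331/44408 = -145.03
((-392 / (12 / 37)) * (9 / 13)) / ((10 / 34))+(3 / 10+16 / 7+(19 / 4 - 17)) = -5195517/1820 = -2854.68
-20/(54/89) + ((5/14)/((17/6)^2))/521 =-938042440/28457541 = -32.96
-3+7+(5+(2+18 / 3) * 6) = 57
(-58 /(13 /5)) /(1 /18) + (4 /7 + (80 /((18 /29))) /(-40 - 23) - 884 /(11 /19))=-156480004/81081 = -1929.92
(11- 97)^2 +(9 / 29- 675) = 194918/29 = 6721.31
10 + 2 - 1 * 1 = 11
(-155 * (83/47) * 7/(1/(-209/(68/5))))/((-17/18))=-846967275/27166 = -31177.47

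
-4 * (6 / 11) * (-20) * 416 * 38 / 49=7587840/539 = 14077.63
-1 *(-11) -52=-41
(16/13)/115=16/1495 = 0.01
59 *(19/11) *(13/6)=14573/66 = 220.80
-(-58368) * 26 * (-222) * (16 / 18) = -299466752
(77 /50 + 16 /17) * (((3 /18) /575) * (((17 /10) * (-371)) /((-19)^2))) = -13727/10925000 = 0.00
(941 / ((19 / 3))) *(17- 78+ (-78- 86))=-635175/19 = -33430.26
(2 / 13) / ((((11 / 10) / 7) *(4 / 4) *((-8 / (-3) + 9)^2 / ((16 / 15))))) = 192/25025 = 0.01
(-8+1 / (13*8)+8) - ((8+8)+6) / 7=-2281/728 = -3.13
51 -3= 48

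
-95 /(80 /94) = -111.62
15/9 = 5/3 = 1.67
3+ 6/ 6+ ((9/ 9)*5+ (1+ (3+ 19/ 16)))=227/16 = 14.19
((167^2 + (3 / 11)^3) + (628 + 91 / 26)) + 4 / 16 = 151844581/5324 = 28520.77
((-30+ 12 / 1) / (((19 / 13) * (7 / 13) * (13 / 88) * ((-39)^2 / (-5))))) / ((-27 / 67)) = -58960/46683 = -1.26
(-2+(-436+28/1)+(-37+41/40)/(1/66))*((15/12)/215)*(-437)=24335219/3440 = 7074.19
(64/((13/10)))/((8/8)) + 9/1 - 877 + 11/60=-638497/780 = -818.59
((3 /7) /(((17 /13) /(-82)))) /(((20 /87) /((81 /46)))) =-11268153/54740 = -205.85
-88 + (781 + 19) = 712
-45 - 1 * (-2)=-43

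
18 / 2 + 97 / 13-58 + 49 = 97/13 = 7.46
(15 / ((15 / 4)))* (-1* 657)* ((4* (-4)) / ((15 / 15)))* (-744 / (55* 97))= -31283712/5335 = -5863.86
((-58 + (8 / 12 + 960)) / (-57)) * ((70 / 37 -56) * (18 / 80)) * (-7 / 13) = -364903/3515 = -103.81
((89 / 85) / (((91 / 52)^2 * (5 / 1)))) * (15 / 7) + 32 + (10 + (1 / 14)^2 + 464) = 59027403/116620 = 506.15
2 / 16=1/8 = 0.12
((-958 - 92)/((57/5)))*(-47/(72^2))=41125/49248 = 0.84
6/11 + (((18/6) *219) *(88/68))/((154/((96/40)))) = 13.80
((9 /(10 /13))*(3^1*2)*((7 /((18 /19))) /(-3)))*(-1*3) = 5187/10 = 518.70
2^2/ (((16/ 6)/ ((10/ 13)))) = 15/13 = 1.15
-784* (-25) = 19600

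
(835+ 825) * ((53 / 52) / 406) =21995/5278 = 4.17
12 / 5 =2.40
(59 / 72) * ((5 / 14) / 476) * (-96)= -295/4998 = -0.06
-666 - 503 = -1169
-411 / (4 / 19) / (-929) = 7809/3716 = 2.10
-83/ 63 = -1.32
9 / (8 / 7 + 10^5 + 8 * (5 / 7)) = 63/700048 = 0.00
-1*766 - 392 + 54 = -1104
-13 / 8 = -1.62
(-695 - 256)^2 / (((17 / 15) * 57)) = 14000.02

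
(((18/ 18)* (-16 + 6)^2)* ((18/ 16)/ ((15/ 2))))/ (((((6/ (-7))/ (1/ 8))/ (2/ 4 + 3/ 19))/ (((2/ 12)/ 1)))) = -875/3648 = -0.24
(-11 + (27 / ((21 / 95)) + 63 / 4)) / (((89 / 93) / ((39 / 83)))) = 12886731/206836 = 62.30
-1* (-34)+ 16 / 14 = 246/7 = 35.14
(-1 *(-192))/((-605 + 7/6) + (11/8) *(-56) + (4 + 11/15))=-0.28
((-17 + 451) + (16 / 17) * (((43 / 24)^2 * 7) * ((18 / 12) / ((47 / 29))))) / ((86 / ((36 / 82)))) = 26093193/11269096 = 2.32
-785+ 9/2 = -780.50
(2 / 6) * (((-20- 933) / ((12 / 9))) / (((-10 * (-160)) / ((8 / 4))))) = -953/3200 = -0.30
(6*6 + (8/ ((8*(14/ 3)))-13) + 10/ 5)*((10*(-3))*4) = -21180/7 = -3025.71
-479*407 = -194953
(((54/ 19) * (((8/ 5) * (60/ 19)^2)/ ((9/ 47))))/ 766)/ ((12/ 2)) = 135360/2626997 = 0.05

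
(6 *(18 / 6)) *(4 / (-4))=-18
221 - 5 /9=1984/9 = 220.44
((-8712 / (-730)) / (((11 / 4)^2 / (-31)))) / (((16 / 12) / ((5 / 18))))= -744/73 = -10.19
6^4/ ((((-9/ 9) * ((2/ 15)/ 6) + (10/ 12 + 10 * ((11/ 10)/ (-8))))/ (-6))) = 2799360/203 = 13789.95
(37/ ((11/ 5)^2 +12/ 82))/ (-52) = -37925/265772 = -0.14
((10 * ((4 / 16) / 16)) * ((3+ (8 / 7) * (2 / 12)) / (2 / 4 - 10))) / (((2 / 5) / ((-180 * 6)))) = 75375/532 = 141.68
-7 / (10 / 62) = -217/5 = -43.40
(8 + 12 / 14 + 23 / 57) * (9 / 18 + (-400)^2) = 394134565/266 = 1481708.89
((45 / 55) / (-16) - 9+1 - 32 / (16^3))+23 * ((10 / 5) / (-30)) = -202589/21120 = -9.59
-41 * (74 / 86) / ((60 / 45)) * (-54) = 122877/86 = 1428.80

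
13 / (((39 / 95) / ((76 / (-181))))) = -7220/543 = -13.30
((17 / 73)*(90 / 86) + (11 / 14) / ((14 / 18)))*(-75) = -28929825/307622 = -94.04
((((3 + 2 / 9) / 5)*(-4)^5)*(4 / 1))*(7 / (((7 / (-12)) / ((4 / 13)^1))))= 1900544/195 = 9746.38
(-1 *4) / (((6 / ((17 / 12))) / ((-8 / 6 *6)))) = 68/9 = 7.56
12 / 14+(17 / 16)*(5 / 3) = 883/336 = 2.63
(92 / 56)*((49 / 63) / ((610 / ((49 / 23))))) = 49/10980 = 0.00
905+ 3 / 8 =7243/8 = 905.38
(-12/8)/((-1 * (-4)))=-3/8 = -0.38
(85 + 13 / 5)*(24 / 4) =2628/5 = 525.60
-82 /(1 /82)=-6724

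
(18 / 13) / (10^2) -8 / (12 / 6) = -2591/650 = -3.99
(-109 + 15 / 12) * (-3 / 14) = 1293/56 = 23.09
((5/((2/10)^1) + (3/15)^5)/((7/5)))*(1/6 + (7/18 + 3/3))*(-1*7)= -364588/1875 = -194.45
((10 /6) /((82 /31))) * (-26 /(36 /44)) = -22165/1107 = -20.02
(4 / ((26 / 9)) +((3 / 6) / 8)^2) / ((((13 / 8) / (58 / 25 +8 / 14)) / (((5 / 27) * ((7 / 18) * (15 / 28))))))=1169113/12265344 = 0.10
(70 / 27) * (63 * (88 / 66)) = 1960/9 = 217.78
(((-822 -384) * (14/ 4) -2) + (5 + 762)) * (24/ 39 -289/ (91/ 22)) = 21779712/91 = 239337.49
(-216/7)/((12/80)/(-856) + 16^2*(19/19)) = -3697920/30679019 = -0.12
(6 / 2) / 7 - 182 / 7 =-25.57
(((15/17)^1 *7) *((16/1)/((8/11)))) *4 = 9240/17 = 543.53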